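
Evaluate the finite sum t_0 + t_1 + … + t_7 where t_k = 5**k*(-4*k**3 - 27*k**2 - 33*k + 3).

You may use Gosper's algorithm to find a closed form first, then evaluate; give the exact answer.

Σ = -264843752

t_(k+1)/t_k = 5*(4*k**3 + 39*k**2 + 99*k + 61)/(4*k**3 + 27*k**2 + 33*k - 3).
Factor: A=5; B=1; C=k**3 + 27*k**2/4 + 33*k/4 - 3/4.
Solve (5)·f(k+1) − (1)·f(k) = k**3 + 27*k**2/4 + 33*k/4 - 3/4.
d = 3 from the (0,0,3) case.
Solving with deg f ≤ 3: f(k) = (k**3 + 3*k**2 - 3*k - 2)/4.
Then R = B(k−1)f/C = (k**3 + 3*k**2 - 3*k - 2)/(4*k**3 + 27*k**2 + 33*k - 3), so s_k = R(k)·t_k = 5**k*(-k**3 - 3*k**2 + 3*k + 2).
Verify: 5**k*(-4*k**3 - 27*k**2 - 33*k + 3) matches t_k.
Evaluate s at k=8 and k=0: -264843750 and 2; difference -264843752.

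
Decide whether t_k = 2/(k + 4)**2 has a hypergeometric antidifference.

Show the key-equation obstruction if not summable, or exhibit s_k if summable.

No; the coefficient equations for f are inconsistent.

Ratio r(k) = (k + 4)**2/(k + 5)**2.
Take A(k)=k**2 + 8*k + 16, B(k)=k**2 + 10*k + 25, C(k)=1.
Set up (k**2 + 8*k + 16)·f(k+1) − (k**2 + 8*k + 16)·f(k) − (1) = 0.
From deg A=2, deg B=2, deg C=0: d=0.
Put f(k) = c0: A·f(k+1) − B(k−1)·f(k) − C = -1; need -1 = 0 — inconsistent ⇒ no f, not summable.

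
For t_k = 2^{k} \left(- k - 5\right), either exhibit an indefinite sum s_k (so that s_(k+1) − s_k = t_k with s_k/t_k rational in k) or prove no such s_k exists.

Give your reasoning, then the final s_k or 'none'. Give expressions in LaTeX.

Ratio r(k) = 2*(k + 6)/(k + 5).
Normal form (A,B,C) = (2, 1, k + 5).
Solve (2)·f(k+1) − (1)·f(k) = k + 5.
d = 1 from the (0,0,1) case.
Coefficient equations give f(k) = k + 3.
R(k) = B(k−1)·f(k)/C(k) = (k + 3)/(k + 5); s_k = R·t_k = 2**k*(-k - 3).
Check: Δs_k = 2**k*(-k - 5). ✓

s_k = 2^{k} \left(- k - 3\right)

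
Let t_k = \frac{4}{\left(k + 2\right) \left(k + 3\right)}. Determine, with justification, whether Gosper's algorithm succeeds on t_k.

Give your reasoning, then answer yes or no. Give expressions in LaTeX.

Yes. s_k = \frac{2 k}{k + 2}.

Ratio r(k) = (k + 2)/(k + 4).
So A=k + 2 and B=k + 4, with C=1.
Set up (k + 2)·f(k+1) − (k + 3)·f(k) − (1) = 0.
deg f ≤ 1 (via 1,1,0).
Coefficient equations give f(k) = k/2.
Get s_k = R·t_k = 2*k/(k + 2) with R(k) = B(k−1)f(k)/C(k) = k*(k + 3)/2.
Verify: 4/(k**2 + 5*k + 6) matches t_k.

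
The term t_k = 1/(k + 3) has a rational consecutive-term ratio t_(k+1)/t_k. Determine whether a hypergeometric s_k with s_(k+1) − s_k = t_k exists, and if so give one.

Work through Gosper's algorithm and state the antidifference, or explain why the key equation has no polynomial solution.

t_(k+1)/t_k = (k + 3)/(k + 4).
A = k + 3, B = k + 4, C = 1.
Need (k + 3)·f(k+1) − (k + 3)·f(k) = 1.
From deg A=1, deg B=1, deg C=0: d=0.
Generic f = c0 gives residual -1; -1 = 0 cannot hold, so t_k is not Gosper-summable.

no hypergeometric antidifference exists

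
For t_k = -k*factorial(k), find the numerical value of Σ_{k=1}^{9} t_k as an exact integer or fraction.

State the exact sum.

Compute t_(k+1)/t_k: get (k + 1)**2/k.
Factor: A=k + 1; B=1; C=k.
Set up (k + 1)·f(k+1) − (1)·f(k) − (k) = 0.
Bound: deg f ≤ 0.
Solving with deg f ≤ 0: f(k) = 1.
Get s_k = R·t_k = -factorial(k) with R(k) = B(k−1)f(k)/C(k) = 1/k.
s_(k+1) − s_k = -k*factorial(k) = t_k.
Telescoping: Σ = s_(10) − s_(1) = -3628800 − (-1) = -3628799.

Σ = -3628799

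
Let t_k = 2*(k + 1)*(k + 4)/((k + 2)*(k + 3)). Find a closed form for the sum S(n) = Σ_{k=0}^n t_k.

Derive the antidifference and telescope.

S(n) = 2*(n**2 + 3*n + 2)/(n + 3)

t_(k+1)/t_k = (k + 2)**2*(k + 5)/((k + 1)*(k + 4)**2).
Gosper form: A/B · C(k+1)/C(k) with A=k + 2, B=k + 4, C=k**2 + 5*k + 4.
Set up (k + 2)·f(k+1) − (k + 3)·f(k) − (k**2 + 5*k + 4) = 0.
d = 2 from the (1,1,2) case.
Solve for f: f(k) = k*(k + 1) (degree 2 ≤ 2).
Get s_k = R·t_k = 2*k*(k + 1)/(k + 2) with R(k) = B(k−1)f(k)/C(k) = k*(k + 3)/(k + 4).
s_(k+1) − s_k = 2*(k**2 + 5*k + 4)/(k**2 + 5*k + 6) = t_k.
s_(n+1) = 2*(n**2 + 3*n + 2)/(n + 3) and s_(0) = 0, so S(n) = 2*(n**2 + 3*n + 2)/(n + 3).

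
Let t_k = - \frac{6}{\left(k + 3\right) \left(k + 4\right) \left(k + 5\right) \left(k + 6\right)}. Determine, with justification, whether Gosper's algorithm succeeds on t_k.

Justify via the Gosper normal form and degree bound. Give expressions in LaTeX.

Yes. s_k = \frac{k \left(- k^{2} - 12 k - 47\right)}{30 \left(k + 3\right) \left(k + 4\right) \left(k + 5\right)}.

The ratio is (k + 3)/(k + 7).
So A=k + 3 and B=k + 7, with C=1.
f must satisfy (k + 3)·f(k+1) − (k + 6)·f(k) = 1.
From deg A=1, deg B=1, deg C=0: d=3.
Solving with deg f ≤ 3: f(k) = k*(k**2 + 12*k + 47)/180.
R(k) = B(k−1)·f(k)/C(k) = k*(k + 6)*(k**2 + 12*k + 47)/180; s_k = R·t_k = k*(-k**2 - 12*k - 47)/(30*(k + 3)*(k + 4)*(k + 5)).
Verify: -6/(k**4 + 18*k**3 + 119*k**2 + 342*k + 360) matches t_k.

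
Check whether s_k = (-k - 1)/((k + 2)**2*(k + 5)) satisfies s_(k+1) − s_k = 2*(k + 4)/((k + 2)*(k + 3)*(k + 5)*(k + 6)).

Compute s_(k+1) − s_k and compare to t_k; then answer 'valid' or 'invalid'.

s_(k+1) = (-k - 2)/((k + 3)**2*(k + 6))
s_(k+1) − s_k = ((k + 1)*(k + 3)**2*(k + 6) - (k + 2)**3*(k + 5))/((k + 2)**2*(k + 3)**2*(k + 5)*(k + 6))
(s_(k+1) − s_k) − t_k = (-3*k**2 - 21*k - 34)/(k**6 + 21*k**5 + 177*k**4 + 767*k**3 + 1806*k**2 + 2196*k + 1080)

Invalid: residual (-3*k**2 - 21*k - 34)/(k**6 + 21*k**5 + 177*k**4 + 767*k**3 + 1806*k**2 + 2196*k + 1080) ≠ 0.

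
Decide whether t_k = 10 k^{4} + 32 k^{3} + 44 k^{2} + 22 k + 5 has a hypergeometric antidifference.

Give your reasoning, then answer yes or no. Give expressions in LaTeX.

Yes. s_k = k \left(2 k^{4} + 3 k^{3} + 2 k^{2} - 3 k + 1\right).

Step 1: r(k) = (10*k**4 + 72*k**3 + 200*k**2 + 246*k + 113)/(10*k**4 + 32*k**3 + 44*k**2 + 22*k + 5).
Factor: A=1; B=1; C=k**4 + 16*k**3/5 + 22*k**2/5 + 11*k/5 + 1/2.
Key eq: (1)·f(k+1) = (1)·f(k) + (k**4 + 16*k**3/5 + 22*k**2/5 + 11*k/5 + 1/2).
Degrees (0,0,4) ⇒ d ≤ 5.
Solve for f: f(k) = k*(2*k**4 + 3*k**3 + 2*k**2 - 3*k + 1)/10 (degree 5 ≤ 5).
Certificate R = B(k−1)f/C = k*(2*k**4 + 3*k**3 + 2*k**2 - 3*k + 1)/(10*k**4 + 32*k**3 + 44*k**2 + 22*k + 5) gives s_k = k*(2*k**4 + 3*k**3 + 2*k**2 - 3*k + 1).
Δs = 10*k**4 + 32*k**3 + 44*k**2 + 22*k + 5, as required.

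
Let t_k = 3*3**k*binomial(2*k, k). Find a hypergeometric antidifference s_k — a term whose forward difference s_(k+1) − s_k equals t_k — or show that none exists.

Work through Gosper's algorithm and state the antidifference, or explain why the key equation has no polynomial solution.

no hypergeometric antidifference exists

Ratio r(k) = 6*(2*k + 1)/(k + 1).
Factor: A=12*k + 6; B=k + 1; C=1.
Set up (12*k + 6)·f(k+1) − (k)·f(k) − (1) = 0.
From deg A=1, deg B=1, deg C=0: d=-1.
Negative degree bound (-1): no f exists, t_k not Gosper-summable.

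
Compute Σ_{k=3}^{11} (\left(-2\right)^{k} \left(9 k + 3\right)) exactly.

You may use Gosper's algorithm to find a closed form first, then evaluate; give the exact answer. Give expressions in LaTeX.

Ratio r(k) = 2*(-3*k - 4)/(3*k + 1).
A = -2, B = 1, C = k + 1/3.
Solve (-2)·f(k+1) − (1)·f(k) = k + 1/3.
From deg A=0, deg B=0, deg C=1: d=1.
Coefficient equations give f(k) = -(3*k - 1)/9.
Then R = B(k−1)f/C = -(3*k - 1)/(3*(3*k + 1)), so s_k = R(k)·t_k = (-2)**k*(1 - 3*k).
Δs = (-2)**k*(9*k + 3), as required.
Telescoping: Σ = s_(12) − s_(3) = -143360 − (64) = -143424.

Σ = -143424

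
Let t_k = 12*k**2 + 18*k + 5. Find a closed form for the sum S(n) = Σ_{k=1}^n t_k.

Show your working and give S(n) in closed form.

S(n) = n*(4*n**2 + 15*n + 16)

The ratio is (12*k**2 + 42*k + 35)/(12*k**2 + 18*k + 5).
So A=1 and B=1, with C=k**2 + 3*k/2 + 5/12.
Key eq: (1)·f(k+1) = (1)·f(k) + (k**2 + 3*k/2 + 5/12).
Bound: deg f ≤ 3.
Solving with deg f ≤ 3: f(k) = k*(4*k**2 + 3*k - 2)/12.
Then R = B(k−1)f/C = k*(4*k**2 + 3*k - 2)/(12*k**2 + 18*k + 5), so s_k = R(k)·t_k = k*(4*k**2 + 3*k - 2).
Δs = 12*k**2 + 18*k + 5, as required.
s_(n+1) = 4*n**3 + 15*n**2 + 16*n + 5 and s_(1) = 5, so S(n) = n*(4*n**2 + 15*n + 16).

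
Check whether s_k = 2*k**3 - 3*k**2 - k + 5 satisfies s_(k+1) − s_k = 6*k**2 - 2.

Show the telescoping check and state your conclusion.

valid (s_(k+1) − s_k reduces to t_k)

s_(k+1) = 2*k**3 + 3*k**2 - k + 3
s_(k+1) − s_k = 6*k**2 - 2
(s_(k+1) − s_k) − t_k = 0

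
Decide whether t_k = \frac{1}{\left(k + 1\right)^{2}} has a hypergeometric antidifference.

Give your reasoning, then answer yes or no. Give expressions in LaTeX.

No — t_k has no hypergeometric antidifference.

Step 1: r(k) = (k + 1)**2/(k + 2)**2.
Gosper form: A/B · C(k+1)/C(k) with A=k**2 + 2*k + 1, B=k**2 + 4*k + 4, C=1.
f must satisfy (k**2 + 2*k + 1)·f(k+1) − (k**2 + 2*k + 1)·f(k) = 1.
deg f ≤ 0 (via 2,2,0).
f = c0 ⇒ A·f(k+1) − B(k−1)·f(k) − C = -1. The system {-1 = 0} is inconsistent; no antidifference.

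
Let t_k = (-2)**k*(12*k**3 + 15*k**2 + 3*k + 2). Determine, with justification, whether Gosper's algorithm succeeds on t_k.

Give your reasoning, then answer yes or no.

Yes. s_k = (-2)**k*(-4*k**3 + 3*k**2 + 3*k - 2).

Ratio r(k) = 2*(-12*k**3 - 51*k**2 - 69*k - 32)/(12*k**3 + 15*k**2 + 3*k + 2).
Factor: A=-2; B=1; C=k**3 + 5*k**2/4 + k/4 + 1/6.
Key eq: (-2)·f(k+1) = (1)·f(k) + (k**3 + 5*k**2/4 + k/4 + 1/6).
From deg A=0, deg B=0, deg C=3: d=3.
Match coefficients ⇒ f(k) = -(k - 1)*(4*k**2 + k - 2)/12.
Get s_k = R·t_k = (-2)**k*(-4*k**3 + 3*k**2 + 3*k - 2) with R(k) = B(k−1)f(k)/C(k) = -(k - 1)*(4*k**2 + k - 2)/(12*k**3 + 15*k**2 + 3*k + 2).
Verify: (-2)**k*(12*k**3 + 15*k**2 + 3*k + 2) matches t_k.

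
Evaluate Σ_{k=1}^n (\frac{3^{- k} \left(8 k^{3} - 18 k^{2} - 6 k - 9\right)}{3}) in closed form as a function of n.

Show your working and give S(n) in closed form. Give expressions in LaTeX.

r(k) = (8*k**3 + 6*k**2 - 18*k - 25)/(3*(8*k**3 - 18*k**2 - 6*k - 9)) after simplifying.
So A=1/3 and B=1, with C=k**3 - 9*k**2/4 - 3*k/4 - 9/8.
f must satisfy (1/3)·f(k+1) − (1)·f(k) = k**3 - 9*k**2/4 - 3*k/4 - 9/8.
d = 3 from the (0,0,3) case.
Match coefficients ⇒ f(k) = -3*(4*k**3 - 3*k**2 - 4)/8.
So s_k = (B(k−1)f/C)·t_k = (-3*(4*k**3 - 3*k**2 - 4)/(8*k**3 - 18*k**2 - 6*k - 9))·t_k = (-4*k**3 + 3*k**2 + 4)/3**k.
Verify: (8*k**3 - 18*k**2 - 6*k - 9)/(3*3**k) matches t_k.
Telescope: S(n) = s_(n+1) − s_(1) = 3**(-n - 1)*(-4*n**3 - 9*n**2 - 6*n + 3) − (1) = 3**(-n - 1)*(-3**(n + 1) - 4*n**3 - 9*n**2 - 6*n + 3).

S(n) = 3^{- n - 1} \left(- 3^{n + 1} - 4 n^{3} - 9 n^{2} - 6 n + 3\right)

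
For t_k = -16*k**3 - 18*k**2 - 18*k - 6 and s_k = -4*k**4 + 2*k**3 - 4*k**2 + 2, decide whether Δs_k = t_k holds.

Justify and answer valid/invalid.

Valid: the claim telescopes to t_k.

s_(k+1) = -4*(k + 1)**4 + 2*(k + 1)**3 - 4*(k + 1)**2 + 2
s_(k+1) − s_k = -16*k**3 - 18*k**2 - 18*k - 6
(s_(k+1) − s_k) − t_k = 0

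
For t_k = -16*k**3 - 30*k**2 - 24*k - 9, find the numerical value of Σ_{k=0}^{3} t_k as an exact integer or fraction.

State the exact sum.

t_(k+1)/t_k = (16*k**3 + 78*k**2 + 132*k + 79)/(16*k**3 + 30*k**2 + 24*k + 9).
Take A(k)=1, B(k)=1, C(k)=k**3 + 15*k**2/8 + 3*k/2 + 9/16.
Need (1)·f(k+1) − (1)·f(k) = k**3 + 15*k**2/8 + 3*k/2 + 9/16.
Bound: deg f ≤ 4.
Solve for f: f(k) = k*(4*k**3 + 2*k**2 + k + 2)/16 (degree 4 ≤ 4).
So s_k = (B(k−1)f/C)·t_k = (k*(4*k**3 + 2*k**2 + k + 2)/(16*k**3 + 30*k**2 + 24*k + 9))·t_k = k*(-4*k**3 - 2*k**2 - k - 2).
Check: Δs_k = -16*k**3 - 30*k**2 - 24*k - 9. ✓
Telescoping: Σ = s_(4) − s_(0) = -1176 − (0) = -1176.

Σ = -1176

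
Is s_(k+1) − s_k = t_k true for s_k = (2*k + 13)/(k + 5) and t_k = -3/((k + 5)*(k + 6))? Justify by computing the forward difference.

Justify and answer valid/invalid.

Valid: the claim telescopes to t_k.

s_(k+1) = (2*k + 15)/(k + 6)
s_(k+1) − s_k = -3/(k**2 + 11*k + 30)
(s_(k+1) − s_k) − t_k = 0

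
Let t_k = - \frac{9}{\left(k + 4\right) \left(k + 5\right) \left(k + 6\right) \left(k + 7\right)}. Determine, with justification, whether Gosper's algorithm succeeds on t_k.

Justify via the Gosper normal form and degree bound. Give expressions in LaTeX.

Yes. s_k = \frac{k \left(- k^{2} - 15 k - 74\right)}{40 \left(k + 4\right) \left(k + 5\right) \left(k + 6\right)}.

Step 1: r(k) = (k + 4)/(k + 8).
Gosper form: A/B · C(k+1)/C(k) with A=k + 4, B=k + 8, C=1.
Solve (k + 4)·f(k+1) − (k + 7)·f(k) = 1.
From deg A=1, deg B=1, deg C=0: d=3.
Coefficient equations give f(k) = k*(k**2 + 15*k + 74)/360.
Then R = B(k−1)f/C = k*(k + 7)*(k**2 + 15*k + 74)/360, so s_k = R(k)·t_k = k*(-k**2 - 15*k - 74)/(40*(k + 4)*(k + 5)*(k + 6)).
Check: Δs_k = -9/(k**4 + 22*k**3 + 179*k**2 + 638*k + 840). ✓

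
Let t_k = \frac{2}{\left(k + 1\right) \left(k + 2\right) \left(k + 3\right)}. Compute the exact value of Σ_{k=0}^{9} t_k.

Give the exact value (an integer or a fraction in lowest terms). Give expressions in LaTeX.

Σ = 65/132

r(k) = (k + 1)/(k + 4) after simplifying.
A = k + 1, B = k + 4, C = 1.
Solve (k + 1)·f(k+1) − (k + 3)·f(k) = 1.
d = 2 from the (1,1,0) case.
Solve for f: f(k) = k*(k + 3)/4 (degree 2 ≤ 2).
R(k) = B(k−1)·f(k)/C(k) = k*(k + 3)**2/4; s_k = R·t_k = k*(k + 3)/(2*(k + 1)*(k + 2)).
Verify: 2/(k**3 + 6*k**2 + 11*k + 6) matches t_k.
Sum = s_(10) − s_(0); s_(10) = 65/132, s_(0) = 0 ⇒ 65/132.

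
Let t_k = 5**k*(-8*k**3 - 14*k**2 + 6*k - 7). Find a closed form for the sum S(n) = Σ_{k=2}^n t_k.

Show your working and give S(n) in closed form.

r(k) = 5*(8*k**3 + 38*k**2 + 46*k + 23)/(8*k**3 + 14*k**2 - 6*k + 7) after simplifying.
Factor: A=5; B=1; C=k**3 + 7*k**2/4 - 3*k/4 + 7/8.
f must satisfy (5)·f(k+1) − (1)·f(k) = k**3 + 7*k**2/4 - 3*k/4 + 7/8.
deg f ≤ 3 (via 0,0,3).
Solve for f: f(k) = (2*k**3 - 4*k**2 + k + 3)/8 (degree 3 ≤ 3).
Then R = B(k−1)f/C = (2*k**3 - 4*k**2 + k + 3)/(8*k**3 + 14*k**2 - 6*k + 7), so s_k = R(k)·t_k = 5**k*(-2*k**3 + 4*k**2 - k - 3).
Verify: 5**k*(-8*k**3 - 14*k**2 + 6*k - 7) matches t_k.
s_(n+1) = 5**(n + 1)*(-2*n**3 - 2*n**2 + n - 2) and s_(2) = -125, so S(n) = -10*5**n*n**3 - 10*5**n*n**2 + 5*5**n*n - 10*5**n + 125.

S(n) = -10*5**n*n**3 - 10*5**n*n**2 + 5*5**n*n - 10*5**n + 125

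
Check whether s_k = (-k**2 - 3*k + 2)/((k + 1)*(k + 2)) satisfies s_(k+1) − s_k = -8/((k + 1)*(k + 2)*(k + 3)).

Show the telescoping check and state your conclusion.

s_(k+1) = (-3*k - (k + 1)**2 - 1)/((k + 2)*(k + 3))
s_(k+1) − s_k = -8/(k**3 + 6*k**2 + 11*k + 6)
(s_(k+1) − s_k) − t_k = 0

Valid: the claim telescopes to t_k.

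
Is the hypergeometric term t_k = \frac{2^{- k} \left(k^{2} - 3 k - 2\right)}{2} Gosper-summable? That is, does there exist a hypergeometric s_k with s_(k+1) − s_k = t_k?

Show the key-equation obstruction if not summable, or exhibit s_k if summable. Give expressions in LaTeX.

Yes. s_k = 2^{- k} \left(- k^{2} + k + 2\right).

Step 1: r(k) = (k**2 - k - 4)/(2*(k**2 - 3*k - 2)).
A = 1/2, B = 1, C = k**2 - 3*k - 2.
Solve (1/2)·f(k+1) − (1)·f(k) = k**2 - 3*k - 2.
Bound: deg f ≤ 2.
Coefficient equations give f(k) = -2*(k - 2)*(k + 1).
Get s_k = R·t_k = (-k**2 + k + 2)/2**k with R(k) = B(k−1)f(k)/C(k) = -2*(k - 2)*(k + 1)/(k**2 - 3*k - 2).
Verify: (k**2 - 3*k - 2)/(2*2**k) matches t_k.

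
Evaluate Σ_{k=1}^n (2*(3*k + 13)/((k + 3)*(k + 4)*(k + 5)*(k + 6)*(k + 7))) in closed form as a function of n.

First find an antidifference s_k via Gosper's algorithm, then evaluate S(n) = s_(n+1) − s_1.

S(n) = n*(n**2 + 17*n + 94)/(84*(n**3 + 17*n**2 + 94*n + 168))

Compute t_(k+1)/t_k: get (k + 3)*(3*k + 16)/((k + 8)*(3*k + 13)).
A = k + 3, B = k + 8, C = k + 13/3.
Key eq: (k + 3)·f(k+1) = (k + 7)·f(k) + (k + 13/3).
d = 4 from the (1,1,1) case.
Solving with deg f ≤ 4: f(k) = k*(k + 4)*(k**2 + 14*k + 63)/270.
Certificate R = B(k−1)f/C = k*(k + 4)*(k + 7)*(k**2 + 14*k + 63)/(90*(3*k + 13)) gives s_k = k*(k**2 + 14*k + 63)/(45*(k**3 + 14*k**2 + 63*k + 90)).
Δs = 2*(3*k + 13)/(k**5 + 25*k**4 + 245*k**3 + 1175*k**2 + 2754*k + 2520), as required.
Telescope: S(n) = s_(n+1) − s_(1) = (n**3 + 17*n**2 + 94*n + 78)/(45*(n**3 + 17*n**2 + 94*n + 168)) − (13/1260) = n*(n**2 + 17*n + 94)/(84*(n**3 + 17*n**2 + 94*n + 168)).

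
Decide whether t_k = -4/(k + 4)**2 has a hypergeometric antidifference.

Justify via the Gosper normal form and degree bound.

The ratio is (k + 4)**2/(k + 5)**2.
Take A(k)=k**2 + 8*k + 16, B(k)=k**2 + 10*k + 25, C(k)=1.
f must satisfy (k**2 + 8*k + 16)·f(k+1) − (k**2 + 8*k + 16)·f(k) = 1.
deg f ≤ 0 (via 2,2,0).
Put f(k) = c0: A·f(k+1) − B(k−1)·f(k) − C = -1; need -1 = 0 — inconsistent ⇒ no f, not summable.

No — key equation has no polynomial f.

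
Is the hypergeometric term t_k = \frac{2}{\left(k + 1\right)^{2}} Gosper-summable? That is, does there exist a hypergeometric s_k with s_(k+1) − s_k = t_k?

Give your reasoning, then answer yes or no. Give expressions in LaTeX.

No — the linear system for f has no solution.

t_(k+1)/t_k = (k + 1)**2/(k + 2)**2.
A = k**2 + 2*k + 1, B = k**2 + 4*k + 4, C = 1.
f must satisfy (k**2 + 2*k + 1)·f(k+1) − (k**2 + 2*k + 1)·f(k) = 1.
Bound: deg f ≤ 0.
Write f(k) = c0. Then LHS − RHS = -1, requiring -1 = 0: contradictory. No certificate.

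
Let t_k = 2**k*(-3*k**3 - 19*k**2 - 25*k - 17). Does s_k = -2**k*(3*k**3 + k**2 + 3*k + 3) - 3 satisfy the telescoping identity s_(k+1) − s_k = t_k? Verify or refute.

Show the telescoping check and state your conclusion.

Valid — Δs_k = t_k.

s_(k+1) = -2*2**k*(3*k + 3*(k + 1)**3 + (k + 1)**2 + 6) - 3
s_(k+1) − s_k = 2**k*(-3*k**3 - 19*k**2 - 25*k - 17)
(s_(k+1) − s_k) − t_k = 0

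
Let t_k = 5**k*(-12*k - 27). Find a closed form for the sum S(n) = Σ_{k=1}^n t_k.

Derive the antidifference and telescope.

S(n) = -15*5**n*n - 30*5**n + 30

Ratio r(k) = 5*(4*k + 13)/(4*k + 9).
Factor: A=5; B=1; C=k + 9/4.
Solve (5)·f(k+1) − (1)·f(k) = k + 9/4.
deg f ≤ 1 (via 0,0,1).
Solve for f: f(k) = (k + 1)/4 (degree 1 ≤ 1).
So s_k = (B(k−1)f/C)·t_k = ((k + 1)/(4*k + 9))·t_k = -3*5**k*(k + 1).
s_(k+1) − s_k = 5**k*(-12*k - 27) = t_k.
Evaluate: s_(n+1) = 15*5**n*(-n - 2); subtract s_(1) = -30 ⇒ S(n) = -15*5**n*n - 30*5**n + 30.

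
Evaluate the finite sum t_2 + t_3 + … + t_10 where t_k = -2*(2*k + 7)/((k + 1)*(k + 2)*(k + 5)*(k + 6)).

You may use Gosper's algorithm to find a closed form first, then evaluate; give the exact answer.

Σ = -19/224

t_(k+1)/t_k = (k + 1)*(k + 5)*(2*k + 9)/((k + 3)*(k + 7)*(2*k + 7)).
Take A(k)=k + 1, B(k)=k + 7, C(k)=k**3 + 21*k**2/2 + 73*k/2 + 42.
f must satisfy (k + 1)·f(k+1) − (k + 6)·f(k) = k**3 + 21*k**2/2 + 73*k/2 + 42.
From deg A=1, deg B=1, deg C=3: d=5.
A polynomial solution: f(k) = k*(k + 2)*(k + 3)*(k + 4)*(k + 6)/10.
R(k) = B(k−1)·f(k)/C(k) = k*(k + 2)*(k + 6)**2/(5*(2*k + 7)); s_k = R·t_k = 2*k*(-k - 6)/(5*(k**2 + 6*k + 5)).
Check: Δs_k = 2*(-2*k - 7)/(k**4 + 14*k**3 + 65*k**2 + 112*k + 60). ✓
Sum = s_(11) − s_(2); s_(11) = -187/480, s_(2) = -32/105 ⇒ -19/224.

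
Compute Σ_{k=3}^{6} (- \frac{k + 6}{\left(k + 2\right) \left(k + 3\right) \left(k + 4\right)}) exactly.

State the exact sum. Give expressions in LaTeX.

Σ = -1/9

Ratio r(k) = (k + 2)*(k + 7)/((k + 5)*(k + 6)).
Factor: A=k + 2; B=k + 5; C=k + 6.
Set up (k + 2)·f(k+1) − (k + 4)·f(k) − (k + 6) = 0.
deg f ≤ 2 (via 1,1,1).
A polynomial solution: f(k) = k*(2*k + 7)/3.
Certificate R = B(k−1)f/C = k*(k + 4)*(2*k + 7)/(3*(k + 6)) gives s_k = k*(-2*k - 7)/(3*(k + 2)*(k + 3)).
Verify: (-k - 6)/(k**3 + 9*k**2 + 26*k + 24) matches t_k.
Sum = s_(7) − s_(3); s_(7) = -49/90, s_(3) = -13/30 ⇒ -1/9.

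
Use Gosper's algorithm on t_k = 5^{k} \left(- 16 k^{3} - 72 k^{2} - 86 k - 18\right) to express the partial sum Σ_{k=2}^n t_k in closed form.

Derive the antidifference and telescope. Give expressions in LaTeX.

r(k) = 5*(8*k**3 + 60*k**2 + 139*k + 96)/(8*k**3 + 36*k**2 + 43*k + 9) after simplifying.
A = 5, B = 1, C = k**3 + 9*k**2/2 + 43*k/8 + 9/8.
Key eq: (5)·f(k+1) = (1)·f(k) + (k**3 + 9*k**2/2 + 43*k/8 + 9/8).
d = 3 from the (0,0,3) case.
A polynomial solution: f(k) = (4*k**3 + 3*k**2 - k - 3)/16.
So s_k = (B(k−1)f/C)·t_k = ((4*k**3 + 3*k**2 - k - 3)/(2*(8*k**3 + 36*k**2 + 43*k + 9)))·t_k = 5**k*(-4*k**3 - 3*k**2 + k + 3).
s_(k+1) − s_k = 5**k*(-16*k**3 - 72*k**2 - 86*k - 18) = t_k.
Evaluate: s_(n+1) = 5**(n + 1)*(-4*n**3 - 15*n**2 - 17*n - 3); subtract s_(2) = -975 ⇒ S(n) = -20*5**n*n**3 - 75*5**n*n**2 - 85*5**n*n - 15*5**n + 975.

S(n) = - 20 \cdot 5^{n} n^{3} - 75 \cdot 5^{n} n^{2} - 85 \cdot 5^{n} n - 15 \cdot 5^{n} + 975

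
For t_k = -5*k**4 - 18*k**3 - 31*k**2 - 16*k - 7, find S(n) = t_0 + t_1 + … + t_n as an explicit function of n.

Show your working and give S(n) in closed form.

S(n) = -n**5 - 7*n**4 - 21*n**3 - 28*n**2 - 20*n - 7

Compute t_(k+1)/t_k: get (5*k**4 + 38*k**3 + 115*k**2 + 152*k + 77)/(5*k**4 + 18*k**3 + 31*k**2 + 16*k + 7).
Factor: A=1; B=1; C=k**4 + 18*k**3/5 + 31*k**2/5 + 16*k/5 + 7/5.
Set up (1)·f(k+1) − (1)·f(k) − (k**4 + 18*k**3/5 + 31*k**2/5 + 16*k/5 + 7/5) = 0.
Bound: deg f ≤ 5.
Solving with deg f ≤ 5: f(k) = k*(k**4 + 2*k**3 + 3*k**2 - 3*k + 4)/5.
So s_k = (B(k−1)f/C)·t_k = (k*(k**4 + 2*k**3 + 3*k**2 - 3*k + 4)/(5*k**4 + 18*k**3 + 31*k**2 + 16*k + 7))·t_k = k*(-k**4 - 2*k**3 - 3*k**2 + 3*k - 4).
s_(k+1) − s_k = -5*k**4 - 18*k**3 - 31*k**2 - 16*k - 7 = t_k.
Evaluate: s_(n+1) = -n**5 - 7*n**4 - 21*n**3 - 28*n**2 - 20*n - 7; subtract s_(0) = 0 ⇒ S(n) = -n**5 - 7*n**4 - 21*n**3 - 28*n**2 - 20*n - 7.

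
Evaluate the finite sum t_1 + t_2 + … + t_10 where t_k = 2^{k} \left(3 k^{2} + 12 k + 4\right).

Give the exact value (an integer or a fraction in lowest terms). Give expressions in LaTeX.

Σ = 739326

Compute t_(k+1)/t_k: get 2*(3*k**2 + 18*k + 19)/(3*k**2 + 12*k + 4).
A = 2, B = 1, C = k**2 + 4*k + 4/3.
Solve (2)·f(k+1) − (1)·f(k) = k**2 + 4*k + 4/3.
From deg A=0, deg B=0, deg C=2: d=2.
Solve for f: f(k) = (3*k**2 - 2)/3 (degree 2 ≤ 2).
So s_k = (B(k−1)f/C)·t_k = ((3*k**2 - 2)/(3*k**2 + 12*k + 4))·t_k = 2**k*(3*k**2 - 2).
s_(k+1) − s_k = 2**k*(3*k**2 + 12*k + 4) = t_k.
Sum = s_(11) − s_(1); s_(11) = 739328, s_(1) = 2 ⇒ 739326.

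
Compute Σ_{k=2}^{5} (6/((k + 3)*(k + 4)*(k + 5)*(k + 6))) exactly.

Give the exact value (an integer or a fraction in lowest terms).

Σ = 26/3465

Step 1: r(k) = (k + 3)/(k + 7).
So A=k + 3 and B=k + 7, with C=1.
f must satisfy (k + 3)·f(k+1) − (k + 6)·f(k) = 1.
Degrees (1,1,0) ⇒ d ≤ 3.
Solving with deg f ≤ 3: f(k) = k*(k**2 + 12*k + 47)/180.
Get s_k = R·t_k = k*(k**2 + 12*k + 47)/(30*(k + 3)*(k + 4)*(k + 5)) with R(k) = B(k−1)f(k)/C(k) = k*(k + 6)*(k**2 + 12*k + 47)/180.
Verify: 6/(k**4 + 18*k**3 + 119*k**2 + 342*k + 360) matches t_k.
Sum = s_(6) − s_(2); s_(6) = 31/990, s_(2) = 1/42 ⇒ 26/3465.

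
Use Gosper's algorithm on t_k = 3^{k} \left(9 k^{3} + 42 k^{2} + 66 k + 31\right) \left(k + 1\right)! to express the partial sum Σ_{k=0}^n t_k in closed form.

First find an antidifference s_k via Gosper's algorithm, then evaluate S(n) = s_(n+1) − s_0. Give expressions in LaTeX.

t_(k+1)/t_k = 3*(9*k**4 + 87*k**3 + 315*k**2 + 502*k + 296)/(9*k**3 + 42*k**2 + 66*k + 31).
A = 3*k + 6, B = 1, C = k**3 + 14*k**2/3 + 22*k/3 + 31/9.
Set up (3*k + 6)·f(k+1) − (1)·f(k) − (k**3 + 14*k**2/3 + 22*k/3 + 31/9) = 0.
Bound: deg f ≤ 2.
Coefficient equations give f(k) = (3*k**2 + 3*k - 1)/9.
R(k) = B(k−1)·f(k)/C(k) = (3*k**2 + 3*k - 1)/(9*k**3 + 42*k**2 + 66*k + 31); s_k = R·t_k = 3**k*(3*k**2 + 3*k - 1)*factorial(k + 1).
Verify: 3**k*(9*k**3 + 42*k**2 + 66*k + 31)*factorial(k + 1) matches t_k.
Evaluate: s_(n+1) = 3**(n + 1)*(3*n**2 + 9*n + 5)*factorial(n + 2); subtract s_(0) = -1 ⇒ S(n) = 9*3**n*n**4*factorial(n) + 54*3**n*n**3*factorial(n) + 114*3**n*n**2*factorial(n) + 99*3**n*n*factorial(n) + 30*3**n*factorial(n) + 1.

S(n) = 9 \cdot 3^{n} n^{4} n! + 54 \cdot 3^{n} n^{3} n! + 114 \cdot 3^{n} n^{2} n! + 99 \cdot 3^{n} n n! + 30 \cdot 3^{n} n! + 1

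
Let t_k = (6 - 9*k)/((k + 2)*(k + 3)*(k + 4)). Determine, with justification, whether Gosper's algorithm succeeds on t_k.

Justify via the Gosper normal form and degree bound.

r(k) = (k + 2)*(3*k + 1)/((k + 5)*(3*k - 2)) after simplifying.
Factor: A=k + 2; B=k + 5; C=k - 2/3.
f must satisfy (k + 2)·f(k+1) − (k + 4)·f(k) = k - 2/3.
deg f ≤ 2 (via 1,1,1).
A polynomial solution: f(k) = k*(k - 4)/9.
Certificate R = B(k−1)f/C = k*(k - 4)*(k + 4)/(3*(3*k - 2)) gives s_k = -k*(k - 4)/((k + 2)*(k + 3)).
Verify: 3*(2 - 3*k)/(k**3 + 9*k**2 + 26*k + 24) matches t_k.

Yes. s_k = -k*(k - 4)/((k + 2)*(k + 3)).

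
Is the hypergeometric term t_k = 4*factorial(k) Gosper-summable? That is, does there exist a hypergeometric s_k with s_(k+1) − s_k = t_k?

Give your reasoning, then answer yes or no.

No; the degree bound rules out any f.

t_(k+1)/t_k = k + 1.
So A=k + 1 and B=1, with C=1.
Solve (k + 1)·f(k+1) − (1)·f(k) = 1.
d = -1 from the (1,0,0) case.
Bound -1 < 0, so the key equation has no polynomial solution.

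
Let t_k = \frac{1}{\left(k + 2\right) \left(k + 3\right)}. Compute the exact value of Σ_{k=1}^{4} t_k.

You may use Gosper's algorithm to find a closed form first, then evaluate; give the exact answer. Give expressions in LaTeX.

r(k) = (k + 2)/(k + 4) after simplifying.
A = k + 2, B = k + 4, C = 1.
Solve (k + 2)·f(k+1) − (k + 3)·f(k) = 1.
From deg A=1, deg B=1, deg C=0: d=1.
Solving with deg f ≤ 1: f(k) = k/2.
Certificate R = B(k−1)f/C = k*(k + 3)/2 gives s_k = k/(2*(k + 2)).
Verify: 1/(k**2 + 5*k + 6) matches t_k.
Sum = s_(5) − s_(1); s_(5) = 5/14, s_(1) = 1/6 ⇒ 4/21.

Σ = 4/21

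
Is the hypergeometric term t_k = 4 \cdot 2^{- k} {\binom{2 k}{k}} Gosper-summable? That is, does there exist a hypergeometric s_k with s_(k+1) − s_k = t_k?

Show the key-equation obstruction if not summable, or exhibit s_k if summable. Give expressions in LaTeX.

No. Not Gosper-summable.

The ratio is (2*k + 1)/(k + 1).
Factor: A=2*k + 1; B=k + 1; C=1.
Solve (2*k + 1)·f(k+1) − (k)·f(k) = 1.
deg f ≤ -1 (via 1,1,0).
d = -1 < 0 ⇒ no nonzero polynomial f; not summable.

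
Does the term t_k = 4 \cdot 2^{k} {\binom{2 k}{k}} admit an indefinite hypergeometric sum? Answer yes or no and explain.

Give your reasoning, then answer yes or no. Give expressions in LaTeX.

Compute t_(k+1)/t_k: get 4*(2*k + 1)/(k + 1).
A = 8*k + 4, B = k + 1, C = 1.
Key eq: (8*k + 4)·f(k+1) = (k)·f(k) + (1).
deg f ≤ -1 (via 1,1,0).
d = -1 < 0 ⇒ no nonzero polynomial f; not summable.

No; the degree bound rules out any f.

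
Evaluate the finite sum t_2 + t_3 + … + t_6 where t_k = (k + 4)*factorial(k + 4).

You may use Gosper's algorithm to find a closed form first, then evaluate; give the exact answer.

Σ = 39916080

r(k) = (k + 5)**2/(k + 4) after simplifying.
Take A(k)=k + 5, B(k)=1, C(k)=k + 4.
Need (k + 5)·f(k+1) − (1)·f(k) = k + 4.
Degrees (1,0,1) ⇒ d ≤ 0.
Match coefficients ⇒ f(k) = 1.
Get s_k = R·t_k = factorial(k + 4) with R(k) = B(k−1)f(k)/C(k) = 1/(k + 4).
Verify: (k + 4)*factorial(k + 4) matches t_k.
Σ_(k=2)^(6) t_k = s_(7) − s_(2) = 39916800 − (720) = 39916080.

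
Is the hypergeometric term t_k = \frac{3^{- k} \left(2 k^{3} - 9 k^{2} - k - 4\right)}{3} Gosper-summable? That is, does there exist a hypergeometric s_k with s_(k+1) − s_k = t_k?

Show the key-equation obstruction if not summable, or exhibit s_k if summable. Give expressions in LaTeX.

Yes. s_k = 3^{- k} \left(- k^{3} + 3 k^{2} + 2 k + 4\right).

Ratio r(k) = (2*k**3 - 3*k**2 - 13*k - 12)/(3*(2*k**3 - 9*k**2 - k - 4)).
Take A(k)=1/3, B(k)=1, C(k)=k**3 - 9*k**2/2 - k/2 - 2.
Set up (1/3)·f(k+1) − (1)·f(k) − (k**3 - 9*k**2/2 - k/2 - 2) = 0.
From deg A=0, deg B=0, deg C=3: d=3.
A polynomial solution: f(k) = -3*(k**3 - 3*k**2 - 2*k - 4)/2.
So s_k = (B(k−1)f/C)·t_k = (-3*(k**3 - 3*k**2 - 2*k - 4)/(2*k**3 - 9*k**2 - k - 4))·t_k = (-k**3 + 3*k**2 + 2*k + 4)/3**k.
Δs = (2*k**3 - 9*k**2 - k - 4)/(3*3**k), as required.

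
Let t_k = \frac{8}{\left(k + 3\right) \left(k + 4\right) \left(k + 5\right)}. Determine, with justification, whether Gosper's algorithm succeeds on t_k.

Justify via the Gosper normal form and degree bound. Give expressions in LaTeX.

Compute t_(k+1)/t_k: get (k + 3)/(k + 6).
Normal form (A,B,C) = (k + 3, k + 6, 1).
Set up (k + 3)·f(k+1) − (k + 5)·f(k) − (1) = 0.
Bound: deg f ≤ 2.
Solve for f: f(k) = k*(k + 7)/24 (degree 2 ≤ 2).
R(k) = B(k−1)·f(k)/C(k) = k*(k + 5)*(k + 7)/24; s_k = R·t_k = k*(k + 7)/(3*(k + 3)*(k + 4)).
Δs = 8/(k**3 + 12*k**2 + 47*k + 60), as required.

Yes. s_k = \frac{k \left(k + 7\right)}{3 \left(k + 3\right) \left(k + 4\right)}.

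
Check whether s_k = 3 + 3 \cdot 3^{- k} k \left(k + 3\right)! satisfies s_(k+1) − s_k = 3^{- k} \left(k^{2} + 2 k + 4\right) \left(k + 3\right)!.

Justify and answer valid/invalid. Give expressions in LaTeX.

Valid — Δs_k = t_k.

s_(k+1) = 3*3**(-k - 1)*(k + 1)*factorial(k + 4) + 3
s_(k+1) − s_k = (k**2 + 2*k + 4)*factorial(k + 3)/3**k
(s_(k+1) − s_k) − t_k = 0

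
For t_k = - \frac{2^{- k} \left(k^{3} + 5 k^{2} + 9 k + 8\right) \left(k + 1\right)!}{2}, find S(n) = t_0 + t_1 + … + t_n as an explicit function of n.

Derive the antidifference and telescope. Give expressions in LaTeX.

S(n) = 2^{- n - 1} \left(2^{n + 1} - n^{4} n! - 8 n^{3} n! - 22 n^{2} n! - 25 n n! - 10 n!\right)

Step 1: r(k) = (k**4 + 10*k**3 + 38*k**2 + 67*k + 46)/(2*(k**3 + 5*k**2 + 9*k + 8)).
Factor: A=k/2 + 1; B=1; C=k**3 + 5*k**2 + 9*k + 8.
Need (k/2 + 1)·f(k+1) − (1)·f(k) = k**3 + 5*k**2 + 9*k + 8.
Degrees (1,0,3) ⇒ d ≤ 2.
A polynomial solution: f(k) = 2*(k**2 + 3*k + 1).
Then R = B(k−1)f/C = 2*(k**2 + 3*k + 1)/(k**3 + 5*k**2 + 9*k + 8), so s_k = R(k)·t_k = -(k**2 + 3*k + 1)*factorial(k + 1)/2**k.
Check: Δs_k = -(k**3 + 5*k**2 + 9*k + 8)*factorial(k + 1)/(2*2**k). ✓
s_(n+1) = -2**(-n - 1)*(n**2 + 5*n + 5)*factorial(n + 2) and s_(0) = -1, so S(n) = 2**(-n - 1)*(2**(n + 1) - n**4*factorial(n) - 8*n**3*factorial(n) - 22*n**2*factorial(n) - 25*n*factorial(n) - 10*factorial(n)).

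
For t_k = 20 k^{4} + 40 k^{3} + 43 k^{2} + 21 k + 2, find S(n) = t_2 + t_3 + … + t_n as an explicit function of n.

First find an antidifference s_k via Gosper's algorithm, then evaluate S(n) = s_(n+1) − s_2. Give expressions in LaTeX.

S(n) = 4 n^{5} + 20 n^{4} + 41 n^{3} + 42 n^{2} + 19 n - 126

r(k) = (20*k**4 + 120*k**3 + 283*k**2 + 307*k + 126)/(20*k**4 + 40*k**3 + 43*k**2 + 21*k + 2) after simplifying.
Take A(k)=1, B(k)=1, C(k)=k**4 + 2*k**3 + 43*k**2/20 + 21*k/20 + 1/10.
Need (1)·f(k+1) − (1)·f(k) = k**4 + 2*k**3 + 43*k**2/20 + 21*k/20 + 1/10.
deg f ≤ 5 (via 0,0,4).
Coefficient equations give f(k) = k*(4*k**4 + k**2 - k - 2)/20.
Certificate R = B(k−1)f/C = k*(4*k**4 + k**2 - k - 2)/(20*k**4 + 40*k**3 + 43*k**2 + 21*k + 2) gives s_k = k*(4*k**4 + k**2 - k - 2).
s_(k+1) − s_k = 20*k**4 + 40*k**3 + 43*k**2 + 21*k + 2 = t_k.
Telescope: S(n) = s_(n+1) − s_(2) = 4*n**5 + 20*n**4 + 41*n**3 + 42*n**2 + 19*n + 2 − (128) = 4*n**5 + 20*n**4 + 41*n**3 + 42*n**2 + 19*n - 126.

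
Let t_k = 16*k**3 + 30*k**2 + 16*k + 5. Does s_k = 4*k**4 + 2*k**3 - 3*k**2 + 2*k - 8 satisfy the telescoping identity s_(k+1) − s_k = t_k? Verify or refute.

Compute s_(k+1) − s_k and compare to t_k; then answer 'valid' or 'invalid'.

s_(k+1) = 4*k**4 + 18*k**3 + 27*k**2 + 18*k - 3
s_(k+1) − s_k = 16*k**3 + 30*k**2 + 16*k + 5
(s_(k+1) − s_k) − t_k = 0

valid (s_(k+1) − s_k reduces to t_k)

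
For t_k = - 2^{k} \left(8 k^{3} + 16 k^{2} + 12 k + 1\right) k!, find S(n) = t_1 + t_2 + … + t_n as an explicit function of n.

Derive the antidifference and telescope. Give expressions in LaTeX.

The ratio is 2*(8*k**4 + 48*k**3 + 108*k**2 + 105*k + 37)/(8*k**3 + 16*k**2 + 12*k + 1).
So A=2*k + 2 and B=1, with C=k**3 + 2*k**2 + 3*k/2 + 1/8.
f must satisfy (2*k + 2)·f(k+1) − (1)·f(k) = k**3 + 2*k**2 + 3*k/2 + 1/8.
Bound: deg f ≤ 2.
Match coefficients ⇒ f(k) = (4*k**2 - 2*k - 3)/8.
Certificate R = B(k−1)f/C = (4*k**2 - 2*k - 3)/(8*k**3 + 16*k**2 + 12*k + 1) gives s_k = 2**k*(-4*k**2 + 2*k + 3)*factorial(k).
Δs = -2**k*(8*k**3 + 16*k**2 + 12*k + 1)*factorial(k), as required.
Σ_(k=1)^n t_k = s_(n+1) − s_(1) = (-2**(n + 1)*(4*n**2 + 6*n - 1)*factorial(n + 1)) − (2), i.e. -8*2**n*n**3*factorial(n) - 20*2**n*n**2*factorial(n) - 10*2**n*n*factorial(n) + 2*2**n*factorial(n) - 2.

S(n) = - 8 \cdot 2^{n} n^{3} n! - 20 \cdot 2^{n} n^{2} n! - 10 \cdot 2^{n} n n! + 2 \cdot 2^{n} n! - 2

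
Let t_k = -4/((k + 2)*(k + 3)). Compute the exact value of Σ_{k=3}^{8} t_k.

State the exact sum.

Compute t_(k+1)/t_k: get (k + 2)/(k + 4).
Take A(k)=k + 2, B(k)=k + 4, C(k)=1.
Set up (k + 2)·f(k+1) − (k + 3)·f(k) − (1) = 0.
Degrees (1,1,0) ⇒ d ≤ 1.
Solving with deg f ≤ 1: f(k) = k/2.
R(k) = B(k−1)·f(k)/C(k) = k*(k + 3)/2; s_k = R·t_k = -2*k/(k + 2).
s_(k+1) − s_k = -4/(k**2 + 5*k + 6) = t_k.
Sum = s_(9) − s_(3); s_(9) = -18/11, s_(3) = -6/5 ⇒ -24/55.

Σ = -24/55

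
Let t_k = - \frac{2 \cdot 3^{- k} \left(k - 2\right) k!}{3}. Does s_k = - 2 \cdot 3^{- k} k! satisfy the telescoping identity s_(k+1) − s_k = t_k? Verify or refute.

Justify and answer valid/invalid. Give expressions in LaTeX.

s_(k+1) = -2*factorial(k + 1)/(3*3**k)
s_(k+1) − s_k = -2*(k - 2)*factorial(k)/(3*3**k)
(s_(k+1) − s_k) − t_k = 0

Valid: the claim telescopes to t_k.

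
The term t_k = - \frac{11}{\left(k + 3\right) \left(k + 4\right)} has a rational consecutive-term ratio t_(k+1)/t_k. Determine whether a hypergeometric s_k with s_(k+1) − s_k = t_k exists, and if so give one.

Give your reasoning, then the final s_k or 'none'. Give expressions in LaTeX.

s_k = - \frac{11 k}{3 k + 9}

Step 1: r(k) = (k + 3)/(k + 5).
Gosper form: A/B · C(k+1)/C(k) with A=k + 3, B=k + 5, C=1.
Key eq: (k + 3)·f(k+1) = (k + 4)·f(k) + (1).
From deg A=1, deg B=1, deg C=0: d=1.
Solving with deg f ≤ 1: f(k) = k/3.
R(k) = B(k−1)·f(k)/C(k) = k*(k + 4)/3; s_k = R·t_k = -11*k/(3*k + 9).
s_(k+1) − s_k = -11/(k**2 + 7*k + 12) = t_k.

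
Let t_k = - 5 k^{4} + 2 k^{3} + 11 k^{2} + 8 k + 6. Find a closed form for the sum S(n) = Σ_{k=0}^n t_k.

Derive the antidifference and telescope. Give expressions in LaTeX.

S(n) = - n^{5} - 2 n^{4} + 3 n^{3} + 10 n^{2} + 12 n + 6

Ratio r(k) = (5*k**4 + 18*k**3 + 13*k**2 - 16*k - 22)/(5*k**4 - 2*k**3 - 11*k**2 - 8*k - 6).
Normal form (A,B,C) = (1, 1, k**4 - 2*k**3/5 - 11*k**2/5 - 8*k/5 - 6/5).
Set up (1)·f(k+1) − (1)·f(k) − (k**4 - 2*k**3/5 - 11*k**2/5 - 8*k/5 - 6/5) = 0.
d = 5 from the (0,0,4) case.
Coefficient equations give f(k) = k*(k**4 - 3*k**3 - k**2 + k - 4)/5.
Then R = B(k−1)f/C = k*(k**4 - 3*k**3 - k**2 + k - 4)/(5*k**4 - 2*k**3 - 11*k**2 - 8*k - 6), so s_k = R(k)·t_k = k*(-k**4 + 3*k**3 + k**2 - k + 4).
Δs = -5*k**4 + 2*k**3 + 11*k**2 + 8*k + 6, as required.
s_(n+1) = -n**5 - 2*n**4 + 3*n**3 + 10*n**2 + 12*n + 6 and s_(0) = 0, so S(n) = -n**5 - 2*n**4 + 3*n**3 + 10*n**2 + 12*n + 6.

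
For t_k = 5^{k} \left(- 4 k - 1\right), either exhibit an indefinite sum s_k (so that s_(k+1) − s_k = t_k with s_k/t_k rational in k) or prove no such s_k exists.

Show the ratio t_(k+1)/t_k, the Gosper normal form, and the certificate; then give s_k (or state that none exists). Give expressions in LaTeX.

s_k = 5^{k} \left(1 - k\right)

t_(k+1)/t_k = 5*(4*k + 5)/(4*k + 1).
Gosper form: A/B · C(k+1)/C(k) with A=5, B=1, C=k + 1/4.
Key eq: (5)·f(k+1) = (1)·f(k) + (k + 1/4).
Degrees (0,0,1) ⇒ d ≤ 1.
A polynomial solution: f(k) = (k - 1)/4.
So s_k = (B(k−1)f/C)·t_k = ((k - 1)/(4*k + 1))·t_k = 5**k*(1 - k).
Δs = 5**k*(-4*k - 1), as required.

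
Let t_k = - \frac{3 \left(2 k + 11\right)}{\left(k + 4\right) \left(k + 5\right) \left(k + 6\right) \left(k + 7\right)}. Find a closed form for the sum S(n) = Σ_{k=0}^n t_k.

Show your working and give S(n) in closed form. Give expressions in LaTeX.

S(n) = \frac{- n^{2} - 12 n - 11}{8 \left(n^{2} + 12 n + 35\right)}

r(k) = (k + 4)*(2*k + 13)/((k + 8)*(2*k + 11)) after simplifying.
Take A(k)=k + 4, B(k)=k + 8, C(k)=k + 11/2.
Key eq: (k + 4)·f(k+1) = (k + 7)·f(k) + (k + 11/2).
From deg A=1, deg B=1, deg C=1: d=3.
Match coefficients ⇒ f(k) = k*(k + 5)*(k + 10)/48.
Then R = B(k−1)f/C = k*(k + 5)*(k + 7)*(k + 10)/(24*(2*k + 11)), so s_k = R(k)·t_k = k*(-k - 10)/(8*(k**2 + 10*k + 24)).
Δs = 3*(-2*k - 11)/(k**4 + 22*k**3 + 179*k**2 + 638*k + 840), as required.
Evaluate: s_(n+1) = (-n**2 - 12*n - 11)/(8*(n**2 + 12*n + 35)); subtract s_(0) = 0 ⇒ S(n) = (-n**2 - 12*n - 11)/(8*(n**2 + 12*n + 35)).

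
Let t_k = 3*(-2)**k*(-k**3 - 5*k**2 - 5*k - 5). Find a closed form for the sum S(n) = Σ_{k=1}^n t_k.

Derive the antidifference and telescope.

Compute t_(k+1)/t_k: get 2*(-k**3 - 8*k**2 - 18*k - 16)/(k**3 + 5*k**2 + 5*k + 5).
Normal form (A,B,C) = (-2, 1, k**3 + 5*k**2 + 5*k + 5).
Solve (-2)·f(k+1) − (1)·f(k) = k**3 + 5*k**2 + 5*k + 5.
Degrees (0,0,3) ⇒ d ≤ 3.
Coefficient equations give f(k) = -(k**3 + 3*k**2 - k + 3)/3.
So s_k = (B(k−1)f/C)·t_k = (-(k**3 + 3*k**2 - k + 3)/(3*(k**3 + 5*k**2 + 5*k + 5)))·t_k = (-2)**k*(k**3 + 3*k**2 - k + 3).
Check: Δs_k = 3*(-2)**k*(-k**3 - 5*k**2 - 5*k - 5). ✓
Σ_(k=1)^n t_k = s_(n+1) − s_(1) = ((-2)**(n + 1)*(n**3 + 6*n**2 + 8*n + 6)) − (-12), i.e. -2*(-2)**n*n**3 - 12*(-2)**n*n**2 - 16*(-2)**n*n - 12*(-2)**n + 12.

S(n) = -2*(-2)**n*n**3 - 12*(-2)**n*n**2 - 16*(-2)**n*n - 12*(-2)**n + 12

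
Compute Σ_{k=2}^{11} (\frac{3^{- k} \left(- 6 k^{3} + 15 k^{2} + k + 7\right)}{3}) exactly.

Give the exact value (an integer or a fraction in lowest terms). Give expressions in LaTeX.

Σ = -71642/59049

Ratio r(k) = (6*k**3 + 3*k**2 - 13*k - 17)/(3*(6*k**3 - 15*k**2 - k - 7)).
Take A(k)=1/3, B(k)=1, C(k)=k**3 - 5*k**2/2 - k/6 - 7/6.
Need (1/3)·f(k+1) − (1)·f(k) = k**3 - 5*k**2/2 - k/6 - 7/6.
From deg A=0, deg B=0, deg C=3: d=3.
Solve for f: f(k) = -(3*k**3 - 3*k**2 + k - 3)/2 (degree 3 ≤ 3).
Certificate R = B(k−1)f/C = -3*(3*k**3 - 3*k**2 + k - 3)/(6*k**3 - 15*k**2 - k - 7) gives s_k = (3*k**3 - 3*k**2 + k - 3)/3**k.
Verify: (-6*k**3 + 15*k**2 + k + 7)/(3*3**k) matches t_k.
Σ_(k=2)^(11) t_k = s_(12) − s_(2) = 529/59049 − (11/9) = -71642/59049.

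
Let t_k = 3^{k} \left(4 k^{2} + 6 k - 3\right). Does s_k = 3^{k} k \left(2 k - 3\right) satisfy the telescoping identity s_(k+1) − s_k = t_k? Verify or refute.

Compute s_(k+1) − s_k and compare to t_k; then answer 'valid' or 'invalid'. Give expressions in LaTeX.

s_(k+1) = 3**(k + 1)*(k + 1)*(2*k - 1)
s_(k+1) − s_k = 3**k*(4*k**2 + 6*k - 3)
(s_(k+1) − s_k) − t_k = 0

Valid: the claim telescopes to t_k.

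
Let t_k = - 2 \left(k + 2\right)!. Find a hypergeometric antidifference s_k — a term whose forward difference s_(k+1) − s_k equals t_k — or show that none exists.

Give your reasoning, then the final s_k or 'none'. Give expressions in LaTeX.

none — t_k is not Gosper-summable

t_(k+1)/t_k = k + 3.
Factor: A=k + 3; B=1; C=1.
Need (k + 3)·f(k+1) − (1)·f(k) = 1.
Degrees (1,0,0) ⇒ d ≤ -1.
deg f ≤ -1 is impossible — no certificate.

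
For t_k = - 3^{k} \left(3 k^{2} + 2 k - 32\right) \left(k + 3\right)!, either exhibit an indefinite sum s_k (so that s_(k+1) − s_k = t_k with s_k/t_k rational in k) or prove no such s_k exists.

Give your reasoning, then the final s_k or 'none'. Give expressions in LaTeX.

s_k = - 3^{k} \left(k - 4\right) \left(k + 3\right)!

Ratio r(k) = 3*(3*k**3 + 20*k**2 + 5*k - 108)/(3*k**2 + 2*k - 32).
Factor: A=3*k + 12; B=1; C=k**2 + 2*k/3 - 32/3.
Need (3*k + 12)·f(k+1) − (1)·f(k) = k**2 + 2*k/3 - 32/3.
From deg A=1, deg B=0, deg C=2: d=1.
Solving with deg f ≤ 1: f(k) = (k - 4)/3.
R(k) = B(k−1)·f(k)/C(k) = (k - 4)/(3*k**2 + 2*k - 32); s_k = R·t_k = -3**k*(k - 4)*factorial(k + 3).
s_(k+1) − s_k = -3**k*(3*k**2 + 2*k - 32)*factorial(k + 3) = t_k.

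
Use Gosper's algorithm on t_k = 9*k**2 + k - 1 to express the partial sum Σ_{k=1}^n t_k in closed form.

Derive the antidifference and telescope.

S(n) = n*(3*n**2 + 5*n + 1)

The ratio is (k + 9*(k + 1)**2)/(9*k**2 + k - 1).
A = 1, B = 1, C = k**2 + k/9 - 1/9.
Need (1)·f(k+1) − (1)·f(k) = k**2 + k/9 - 1/9.
Bound: deg f ≤ 3.
A polynomial solution: f(k) = k**2*(3*k - 4)/9.
Certificate R = B(k−1)f/C = k**2*(3*k - 4)/(9*k**2 + k - 1) gives s_k = k**2*(3*k - 4).
s_(k+1) − s_k = 9*k**2 + k - 1 = t_k.
Evaluate: s_(n+1) = 3*n**3 + 5*n**2 + n - 1; subtract s_(1) = -1 ⇒ S(n) = n*(3*n**2 + 5*n + 1).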